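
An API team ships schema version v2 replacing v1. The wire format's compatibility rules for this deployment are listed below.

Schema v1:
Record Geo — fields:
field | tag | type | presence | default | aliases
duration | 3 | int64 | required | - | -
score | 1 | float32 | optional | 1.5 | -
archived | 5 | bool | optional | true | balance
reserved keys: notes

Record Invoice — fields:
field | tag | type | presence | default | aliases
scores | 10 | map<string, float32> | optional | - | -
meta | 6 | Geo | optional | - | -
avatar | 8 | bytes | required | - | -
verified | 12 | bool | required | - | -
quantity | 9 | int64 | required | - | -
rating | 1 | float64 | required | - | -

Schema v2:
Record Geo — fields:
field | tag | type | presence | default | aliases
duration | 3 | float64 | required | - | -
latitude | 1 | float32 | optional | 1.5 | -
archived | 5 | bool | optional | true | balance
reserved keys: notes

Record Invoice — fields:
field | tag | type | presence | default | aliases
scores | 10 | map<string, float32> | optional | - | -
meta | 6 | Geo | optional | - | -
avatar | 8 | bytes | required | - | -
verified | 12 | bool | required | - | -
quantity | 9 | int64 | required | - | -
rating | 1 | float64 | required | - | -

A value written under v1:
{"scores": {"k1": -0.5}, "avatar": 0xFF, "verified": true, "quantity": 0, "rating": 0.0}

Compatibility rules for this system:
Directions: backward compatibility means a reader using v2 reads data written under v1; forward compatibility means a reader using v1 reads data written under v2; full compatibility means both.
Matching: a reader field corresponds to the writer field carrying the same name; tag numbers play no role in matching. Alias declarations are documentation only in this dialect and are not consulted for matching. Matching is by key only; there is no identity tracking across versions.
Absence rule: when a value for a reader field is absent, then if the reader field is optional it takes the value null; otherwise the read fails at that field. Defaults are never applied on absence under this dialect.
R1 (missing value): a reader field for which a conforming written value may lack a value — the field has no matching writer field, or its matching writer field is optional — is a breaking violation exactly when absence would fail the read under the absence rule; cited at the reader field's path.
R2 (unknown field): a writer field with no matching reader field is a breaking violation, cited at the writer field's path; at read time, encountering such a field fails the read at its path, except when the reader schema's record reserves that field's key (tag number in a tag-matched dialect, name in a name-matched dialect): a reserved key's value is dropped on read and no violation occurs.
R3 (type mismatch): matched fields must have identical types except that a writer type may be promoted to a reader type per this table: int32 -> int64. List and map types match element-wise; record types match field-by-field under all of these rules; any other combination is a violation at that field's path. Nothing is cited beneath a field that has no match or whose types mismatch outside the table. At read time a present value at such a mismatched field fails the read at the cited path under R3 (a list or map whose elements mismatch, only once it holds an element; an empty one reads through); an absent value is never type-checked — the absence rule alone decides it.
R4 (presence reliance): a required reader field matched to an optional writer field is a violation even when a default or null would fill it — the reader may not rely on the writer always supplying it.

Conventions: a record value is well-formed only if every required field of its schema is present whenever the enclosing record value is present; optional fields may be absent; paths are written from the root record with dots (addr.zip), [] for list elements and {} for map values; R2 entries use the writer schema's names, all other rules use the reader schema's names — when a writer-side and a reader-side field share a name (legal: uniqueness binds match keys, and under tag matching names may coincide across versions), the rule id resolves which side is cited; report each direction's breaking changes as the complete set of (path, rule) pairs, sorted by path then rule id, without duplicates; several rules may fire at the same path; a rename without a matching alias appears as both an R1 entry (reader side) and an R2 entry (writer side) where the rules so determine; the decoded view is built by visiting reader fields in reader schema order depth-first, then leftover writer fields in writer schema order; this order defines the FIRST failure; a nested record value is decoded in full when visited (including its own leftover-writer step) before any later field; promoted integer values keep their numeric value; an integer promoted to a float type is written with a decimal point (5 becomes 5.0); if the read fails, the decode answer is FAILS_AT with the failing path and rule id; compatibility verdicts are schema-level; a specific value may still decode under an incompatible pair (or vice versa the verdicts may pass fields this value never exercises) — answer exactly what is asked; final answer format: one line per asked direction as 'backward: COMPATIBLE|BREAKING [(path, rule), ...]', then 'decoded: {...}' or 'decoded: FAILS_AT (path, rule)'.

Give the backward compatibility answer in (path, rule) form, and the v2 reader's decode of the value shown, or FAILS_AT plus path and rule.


backward: BREAKING [(meta.duration, R3), (meta.score, R2)]; decoded: {"scores": {"k1": -0.5}, "meta": null, "avatar": 0xFF, "verified": true, "quantity": 0, "rating": 0.0}

each type pair in Invoice: writer, then reader
backward analysis of Invoice with v2 as reader and v1 as writer:
  map<string, float32> -> map<string, float32>, writer optional: scores aligns to scores
  Geo -> Geo, writer optional: meta aligns to meta
  bytes -> bytes, writer required: avatar aligns to avatar
  bool -> bool, writer required: verified aligns to verified
  int64 -> int64, writer required: quantity aligns to quantity
  float64 -> float64, writer required: rating aligns to rating
  int64 -> float64, writer required: meta.duration aligns to meta.duration
  meta.latitude has no writer counterpart
  bool -> bool, writer optional: meta.archived aligns to meta.archived
  leftover writer field: meta.score
  breaking: (meta.duration, R3)
  breaking: (meta.score, R2)
  backward on Invoice therefore BREAKING (2)
decoding the Invoice value with the v2 reader:
  scores := {"k1": -0.5}
  meta := null (missing; optional => null)
  avatar := 0xFF
  verified := true
  quantity := 0
  rating := 0.0
  => decoded: {"scores": {"k1": -0.5}, "meta": null, "avatar": 0xFF, "verified": true, "quantity": 0, "rating": 0.0}


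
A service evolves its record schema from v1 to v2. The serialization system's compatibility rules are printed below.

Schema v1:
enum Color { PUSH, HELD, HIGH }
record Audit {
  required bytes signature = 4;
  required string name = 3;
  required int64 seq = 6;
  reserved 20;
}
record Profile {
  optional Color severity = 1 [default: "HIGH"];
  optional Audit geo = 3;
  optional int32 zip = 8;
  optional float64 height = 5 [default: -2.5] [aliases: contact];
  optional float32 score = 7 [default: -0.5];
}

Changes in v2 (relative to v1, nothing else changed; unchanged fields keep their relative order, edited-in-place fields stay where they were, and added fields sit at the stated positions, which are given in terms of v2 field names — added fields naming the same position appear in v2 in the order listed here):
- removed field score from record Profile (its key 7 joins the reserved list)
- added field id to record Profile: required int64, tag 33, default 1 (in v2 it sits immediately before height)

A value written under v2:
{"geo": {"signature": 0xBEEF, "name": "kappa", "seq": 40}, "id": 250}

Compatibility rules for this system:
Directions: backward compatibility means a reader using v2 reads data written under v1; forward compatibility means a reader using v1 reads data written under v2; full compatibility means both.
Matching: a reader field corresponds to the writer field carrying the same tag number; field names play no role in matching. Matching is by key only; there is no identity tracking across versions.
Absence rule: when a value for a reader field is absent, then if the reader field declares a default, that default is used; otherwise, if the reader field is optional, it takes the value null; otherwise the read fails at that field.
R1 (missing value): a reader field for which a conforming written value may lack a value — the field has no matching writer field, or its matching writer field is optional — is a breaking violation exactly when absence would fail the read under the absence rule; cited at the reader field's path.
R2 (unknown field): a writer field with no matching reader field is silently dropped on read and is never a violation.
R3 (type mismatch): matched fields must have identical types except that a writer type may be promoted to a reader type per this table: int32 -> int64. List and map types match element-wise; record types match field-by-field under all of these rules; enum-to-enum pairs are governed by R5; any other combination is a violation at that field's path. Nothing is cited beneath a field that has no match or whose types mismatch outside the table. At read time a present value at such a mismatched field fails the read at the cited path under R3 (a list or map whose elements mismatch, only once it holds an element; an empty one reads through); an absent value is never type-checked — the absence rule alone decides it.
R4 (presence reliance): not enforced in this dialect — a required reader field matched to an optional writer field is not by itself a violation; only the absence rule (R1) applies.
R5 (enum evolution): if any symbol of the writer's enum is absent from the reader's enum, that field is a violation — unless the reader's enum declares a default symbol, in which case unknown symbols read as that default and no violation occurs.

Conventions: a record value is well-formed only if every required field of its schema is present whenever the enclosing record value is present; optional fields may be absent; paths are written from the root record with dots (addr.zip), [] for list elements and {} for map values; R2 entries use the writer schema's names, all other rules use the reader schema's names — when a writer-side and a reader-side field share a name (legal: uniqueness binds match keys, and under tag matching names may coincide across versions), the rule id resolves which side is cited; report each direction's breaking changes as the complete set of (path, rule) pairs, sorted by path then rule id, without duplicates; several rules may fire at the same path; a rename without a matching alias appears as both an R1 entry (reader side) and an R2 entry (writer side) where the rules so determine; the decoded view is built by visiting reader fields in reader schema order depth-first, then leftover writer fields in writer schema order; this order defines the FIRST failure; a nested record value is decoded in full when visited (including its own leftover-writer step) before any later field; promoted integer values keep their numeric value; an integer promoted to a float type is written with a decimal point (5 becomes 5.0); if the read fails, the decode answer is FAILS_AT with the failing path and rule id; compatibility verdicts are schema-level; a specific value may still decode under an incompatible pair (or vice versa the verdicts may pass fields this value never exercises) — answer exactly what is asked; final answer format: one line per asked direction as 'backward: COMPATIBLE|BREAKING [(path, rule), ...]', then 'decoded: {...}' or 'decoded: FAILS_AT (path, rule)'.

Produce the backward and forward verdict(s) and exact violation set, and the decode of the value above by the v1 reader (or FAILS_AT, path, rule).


the writer's type comes first in each Profile pair
backward pass over Profile, reader schema v2, writer schema v1:
  Color -> Color, writer optional: severity aligns to severity
  Audit -> Audit, writer optional: geo aligns to geo
  int32 -> int32, writer optional: zip aligns to zip
  no writer field matches reader id
  float64 -> float64, writer optional: height aligns to height
  score (writer side), unknown to reader
  bytes -> bytes, writer required: geo.signature aligns to geo.signature
  string -> string, writer required: geo.name aligns to geo.name
  int64 -> int64, writer required: geo.seq aligns to geo.seq
  nothing fires on Profile: backward is COMPATIBLE
forward pass over Profile, reader schema v1, writer schema v2:
  Color -> Color, writer optional: severity aligns to severity
  Audit -> Audit, writer optional: geo aligns to geo
  int32 -> int32, writer optional: zip aligns to zip
  float64 -> float64, writer optional: height aligns to height
  no writer field matches reader score
  id (writer side), unknown to reader
  bytes -> bytes, writer required: geo.signature aligns to geo.signature
  string -> string, writer required: geo.name aligns to geo.name
  int64 -> int64, writer required: geo.seq aligns to geo.seq
  nothing fires on Profile: forward is COMPATIBLE
decoding the Profile value with the v1 reader:
  severity := "HIGH" (absent -> default)
  geo.signature := 0xBEEF
  geo.name := "kappa"
  geo.seq := 40
  zip := null (absent, optional -> null)
  height := -2.5 (absent -> default)
  score := -0.5 (absent -> default)
  writer id: unknown -> dropped
  => decoded: {"severity": "HIGH", "geo": {"signature": 0xBEEF, "name": "kappa", "seq": 40}, "zip": null, "height": -2.5, "score": -0.5}

backward: COMPATIBLE []; forward: COMPATIBLE []; decoded: {"severity": "HIGH", "geo": {"signature": 0xBEEF, "name": "kappa", "seq": 40}, "zip": null, "height": -2.5, "score": -0.5}


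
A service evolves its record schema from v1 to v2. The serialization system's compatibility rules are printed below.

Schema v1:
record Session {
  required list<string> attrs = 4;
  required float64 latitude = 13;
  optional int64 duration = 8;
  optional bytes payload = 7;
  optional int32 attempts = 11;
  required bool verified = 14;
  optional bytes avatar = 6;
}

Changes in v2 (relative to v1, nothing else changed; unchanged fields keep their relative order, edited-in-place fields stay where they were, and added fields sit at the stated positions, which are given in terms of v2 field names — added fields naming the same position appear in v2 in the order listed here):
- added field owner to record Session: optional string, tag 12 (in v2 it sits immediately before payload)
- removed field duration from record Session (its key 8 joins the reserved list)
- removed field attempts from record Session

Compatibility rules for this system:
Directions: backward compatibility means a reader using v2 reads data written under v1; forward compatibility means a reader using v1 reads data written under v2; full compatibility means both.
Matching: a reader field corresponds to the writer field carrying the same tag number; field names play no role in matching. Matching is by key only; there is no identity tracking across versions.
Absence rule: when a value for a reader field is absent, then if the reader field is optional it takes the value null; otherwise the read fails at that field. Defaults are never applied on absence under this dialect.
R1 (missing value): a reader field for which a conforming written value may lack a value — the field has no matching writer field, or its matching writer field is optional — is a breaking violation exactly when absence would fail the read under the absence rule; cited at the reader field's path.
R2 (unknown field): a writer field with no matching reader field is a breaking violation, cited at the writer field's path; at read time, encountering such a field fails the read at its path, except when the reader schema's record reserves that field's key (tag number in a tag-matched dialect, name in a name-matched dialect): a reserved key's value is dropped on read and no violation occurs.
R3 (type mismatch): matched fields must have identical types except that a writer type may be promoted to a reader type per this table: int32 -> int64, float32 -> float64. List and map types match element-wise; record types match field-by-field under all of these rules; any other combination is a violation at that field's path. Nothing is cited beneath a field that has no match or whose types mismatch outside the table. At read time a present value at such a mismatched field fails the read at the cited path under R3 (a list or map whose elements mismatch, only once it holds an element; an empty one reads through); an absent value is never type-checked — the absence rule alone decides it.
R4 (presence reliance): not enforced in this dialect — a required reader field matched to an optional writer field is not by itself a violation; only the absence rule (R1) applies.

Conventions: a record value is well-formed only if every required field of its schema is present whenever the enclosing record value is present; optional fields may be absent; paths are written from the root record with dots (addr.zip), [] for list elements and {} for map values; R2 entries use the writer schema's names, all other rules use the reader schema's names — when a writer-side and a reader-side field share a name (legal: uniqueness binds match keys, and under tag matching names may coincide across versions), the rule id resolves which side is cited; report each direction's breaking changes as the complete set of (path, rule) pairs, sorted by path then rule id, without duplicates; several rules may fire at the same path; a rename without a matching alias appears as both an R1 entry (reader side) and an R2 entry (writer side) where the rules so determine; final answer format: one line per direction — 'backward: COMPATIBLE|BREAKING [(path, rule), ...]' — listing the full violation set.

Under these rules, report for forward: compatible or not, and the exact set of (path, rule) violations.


forward: BREAKING [(owner, R2)]

arrows below run writer -> reader for Session
forward on Session — v1 reading data written by v2:
  attrs <- attrs (list<string> -> list<string>, writer required)
  latitude <- latitude (float64 -> float64, writer required)
  duration: no writer match
  payload <- payload (bytes -> bytes, writer optional)
  attempts: no writer match
  verified <- verified (bool -> bool, writer required)
  avatar <- avatar (bytes -> bytes, writer optional)
  writer owner: unknown to reader
  breaking: (owner, R2)
  => 1 violation(s): forward is BREAKING for Session
diffs on Session not affecting the asked answer:
  removed field duration from record Session (its key 8 joins the reserved list) -> fires no rule on Session, leaving the asked answer as it is
  removed field attempts from record Session -> fires only in the backward direction of Session, which is not asked here


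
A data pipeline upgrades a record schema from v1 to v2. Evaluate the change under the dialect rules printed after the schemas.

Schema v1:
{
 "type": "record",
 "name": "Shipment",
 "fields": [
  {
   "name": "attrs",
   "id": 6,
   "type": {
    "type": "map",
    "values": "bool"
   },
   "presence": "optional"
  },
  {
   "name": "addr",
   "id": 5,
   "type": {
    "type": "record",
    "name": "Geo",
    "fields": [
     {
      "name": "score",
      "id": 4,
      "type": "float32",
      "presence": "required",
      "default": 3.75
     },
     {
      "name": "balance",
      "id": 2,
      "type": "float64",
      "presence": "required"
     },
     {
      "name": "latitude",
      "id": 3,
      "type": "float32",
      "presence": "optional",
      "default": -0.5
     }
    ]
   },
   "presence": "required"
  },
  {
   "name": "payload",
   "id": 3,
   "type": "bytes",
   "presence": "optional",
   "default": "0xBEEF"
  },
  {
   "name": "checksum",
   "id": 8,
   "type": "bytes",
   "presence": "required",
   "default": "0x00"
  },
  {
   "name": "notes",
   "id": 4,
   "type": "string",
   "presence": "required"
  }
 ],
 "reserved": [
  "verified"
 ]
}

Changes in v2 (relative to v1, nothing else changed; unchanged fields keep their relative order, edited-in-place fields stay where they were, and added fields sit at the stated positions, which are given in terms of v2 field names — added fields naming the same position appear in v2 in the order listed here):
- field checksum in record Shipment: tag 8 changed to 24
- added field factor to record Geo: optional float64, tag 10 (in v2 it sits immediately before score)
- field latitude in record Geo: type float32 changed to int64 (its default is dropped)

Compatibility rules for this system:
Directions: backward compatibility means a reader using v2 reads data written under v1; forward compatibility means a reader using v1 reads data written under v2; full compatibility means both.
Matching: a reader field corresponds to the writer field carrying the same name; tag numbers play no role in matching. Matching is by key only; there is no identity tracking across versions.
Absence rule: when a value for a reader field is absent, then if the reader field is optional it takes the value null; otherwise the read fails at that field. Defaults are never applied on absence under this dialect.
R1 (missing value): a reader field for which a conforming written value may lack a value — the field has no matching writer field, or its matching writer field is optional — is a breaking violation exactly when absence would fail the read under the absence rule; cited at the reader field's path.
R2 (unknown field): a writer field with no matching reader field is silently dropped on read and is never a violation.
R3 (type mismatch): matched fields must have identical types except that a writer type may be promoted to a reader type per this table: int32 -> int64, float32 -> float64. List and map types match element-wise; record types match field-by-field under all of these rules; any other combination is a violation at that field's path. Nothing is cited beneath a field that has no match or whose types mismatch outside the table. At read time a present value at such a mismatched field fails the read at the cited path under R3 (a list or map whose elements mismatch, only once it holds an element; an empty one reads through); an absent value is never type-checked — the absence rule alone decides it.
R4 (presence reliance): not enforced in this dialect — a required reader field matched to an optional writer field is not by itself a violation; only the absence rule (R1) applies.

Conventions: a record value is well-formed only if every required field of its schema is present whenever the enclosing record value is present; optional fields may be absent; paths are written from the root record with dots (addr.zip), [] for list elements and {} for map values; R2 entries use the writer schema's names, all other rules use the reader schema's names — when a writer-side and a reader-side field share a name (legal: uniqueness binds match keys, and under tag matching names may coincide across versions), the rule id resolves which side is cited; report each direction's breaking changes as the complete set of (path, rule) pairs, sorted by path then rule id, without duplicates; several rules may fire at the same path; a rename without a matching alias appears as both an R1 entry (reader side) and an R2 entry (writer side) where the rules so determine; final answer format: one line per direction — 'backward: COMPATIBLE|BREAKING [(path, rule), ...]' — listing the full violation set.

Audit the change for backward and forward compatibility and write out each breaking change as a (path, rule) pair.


backward: BREAKING [(addr.latitude, R3)]; forward: BREAKING [(addr.latitude, R3)]

arrows below run writer -> reader for Shipment
backward for Shipment (reader v2, writer v1):
  attrs: map<string, bool> -> map<string, bool>, writer optional; from attrs
  addr: Geo -> Geo, writer required; from addr
  payload: bytes -> bytes, writer optional; from payload
  checksum: bytes -> bytes, writer required; from checksum
  notes: string -> string, writer required; from notes
  no writer field matches reader addr.factor
  addr.score: float32 -> float32, writer required; from addr.score
  addr.balance: float64 -> float64, writer required; from addr.balance
  addr.latitude: float32 -> int64, writer optional; from addr.latitude
  violation R3 at addr.latitude
  => backward: BREAKING (1)
forward for Shipment (reader v1, writer v2):
  attrs: map<string, bool> -> map<string, bool>, writer optional; from attrs
  addr: Geo -> Geo, writer required; from addr
  payload: bytes -> bytes, writer optional; from payload
  checksum: bytes -> bytes, writer required; from checksum
  notes: string -> string, writer required; from notes
  addr.score: float32 -> float32, writer required; from addr.score
  addr.balance: float64 -> float64, writer required; from addr.balance
  addr.latitude: int64 -> float32, writer optional; from addr.latitude
  addr.factor (writer side), unknown to reader
  violation R3 at addr.latitude
  => forward: BREAKING (1)


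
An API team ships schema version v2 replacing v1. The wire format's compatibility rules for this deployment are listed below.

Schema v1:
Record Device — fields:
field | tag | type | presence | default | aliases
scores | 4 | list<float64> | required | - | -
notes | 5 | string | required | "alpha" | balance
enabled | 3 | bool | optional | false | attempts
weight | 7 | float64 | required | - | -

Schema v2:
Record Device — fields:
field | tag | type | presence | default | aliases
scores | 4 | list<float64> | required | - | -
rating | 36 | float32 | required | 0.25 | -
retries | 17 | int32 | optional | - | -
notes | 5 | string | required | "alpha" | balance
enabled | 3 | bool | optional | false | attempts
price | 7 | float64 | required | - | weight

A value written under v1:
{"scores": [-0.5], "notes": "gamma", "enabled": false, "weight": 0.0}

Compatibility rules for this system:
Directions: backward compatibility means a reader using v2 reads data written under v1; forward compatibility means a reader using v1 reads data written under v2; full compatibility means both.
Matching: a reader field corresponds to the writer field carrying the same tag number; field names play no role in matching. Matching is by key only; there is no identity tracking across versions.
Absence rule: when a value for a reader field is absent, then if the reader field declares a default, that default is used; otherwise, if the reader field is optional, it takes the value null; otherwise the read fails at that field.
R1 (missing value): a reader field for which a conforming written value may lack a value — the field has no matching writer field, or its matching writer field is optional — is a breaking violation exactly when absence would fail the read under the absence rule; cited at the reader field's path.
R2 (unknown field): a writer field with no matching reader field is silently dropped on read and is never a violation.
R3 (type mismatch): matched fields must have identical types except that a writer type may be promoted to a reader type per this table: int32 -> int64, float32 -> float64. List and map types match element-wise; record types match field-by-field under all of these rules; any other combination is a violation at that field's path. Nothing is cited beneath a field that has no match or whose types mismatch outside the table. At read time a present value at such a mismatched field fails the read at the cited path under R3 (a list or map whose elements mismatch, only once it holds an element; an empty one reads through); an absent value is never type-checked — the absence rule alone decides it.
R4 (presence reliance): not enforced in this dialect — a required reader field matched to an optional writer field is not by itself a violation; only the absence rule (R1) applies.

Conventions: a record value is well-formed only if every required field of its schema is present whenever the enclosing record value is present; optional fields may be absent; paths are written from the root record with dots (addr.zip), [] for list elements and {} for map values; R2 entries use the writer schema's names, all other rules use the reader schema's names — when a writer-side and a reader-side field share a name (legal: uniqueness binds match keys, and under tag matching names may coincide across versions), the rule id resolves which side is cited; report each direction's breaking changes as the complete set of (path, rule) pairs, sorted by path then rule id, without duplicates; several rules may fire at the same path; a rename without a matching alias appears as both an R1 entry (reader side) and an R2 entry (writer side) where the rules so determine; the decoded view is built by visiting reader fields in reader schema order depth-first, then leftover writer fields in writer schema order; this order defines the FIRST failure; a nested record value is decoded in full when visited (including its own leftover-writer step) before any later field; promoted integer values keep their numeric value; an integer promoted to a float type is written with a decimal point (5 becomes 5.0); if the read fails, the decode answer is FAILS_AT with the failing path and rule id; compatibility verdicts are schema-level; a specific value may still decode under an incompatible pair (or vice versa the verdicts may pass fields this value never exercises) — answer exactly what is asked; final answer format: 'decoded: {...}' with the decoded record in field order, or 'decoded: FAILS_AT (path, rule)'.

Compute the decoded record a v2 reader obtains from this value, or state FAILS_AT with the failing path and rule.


decoded: {"scores": [-0.5], "rating": 0.25, "retries": null, "notes": "gamma", "enabled": false, "price": 0.0}

each type pair in Device: writer, then reader
decode (reader v2):
  scores := [-0.5]
  rating := 0.25 (no value, default fills)
  retries := null (not supplied -> null)
  notes := "gamma"
  enabled := false
  price := 0.0 (from writer weight)
  => decoded: {"scores": [-0.5], "rating": 0.25, "retries": null, "notes": "gamma", "enabled": false, "price": 0.0}


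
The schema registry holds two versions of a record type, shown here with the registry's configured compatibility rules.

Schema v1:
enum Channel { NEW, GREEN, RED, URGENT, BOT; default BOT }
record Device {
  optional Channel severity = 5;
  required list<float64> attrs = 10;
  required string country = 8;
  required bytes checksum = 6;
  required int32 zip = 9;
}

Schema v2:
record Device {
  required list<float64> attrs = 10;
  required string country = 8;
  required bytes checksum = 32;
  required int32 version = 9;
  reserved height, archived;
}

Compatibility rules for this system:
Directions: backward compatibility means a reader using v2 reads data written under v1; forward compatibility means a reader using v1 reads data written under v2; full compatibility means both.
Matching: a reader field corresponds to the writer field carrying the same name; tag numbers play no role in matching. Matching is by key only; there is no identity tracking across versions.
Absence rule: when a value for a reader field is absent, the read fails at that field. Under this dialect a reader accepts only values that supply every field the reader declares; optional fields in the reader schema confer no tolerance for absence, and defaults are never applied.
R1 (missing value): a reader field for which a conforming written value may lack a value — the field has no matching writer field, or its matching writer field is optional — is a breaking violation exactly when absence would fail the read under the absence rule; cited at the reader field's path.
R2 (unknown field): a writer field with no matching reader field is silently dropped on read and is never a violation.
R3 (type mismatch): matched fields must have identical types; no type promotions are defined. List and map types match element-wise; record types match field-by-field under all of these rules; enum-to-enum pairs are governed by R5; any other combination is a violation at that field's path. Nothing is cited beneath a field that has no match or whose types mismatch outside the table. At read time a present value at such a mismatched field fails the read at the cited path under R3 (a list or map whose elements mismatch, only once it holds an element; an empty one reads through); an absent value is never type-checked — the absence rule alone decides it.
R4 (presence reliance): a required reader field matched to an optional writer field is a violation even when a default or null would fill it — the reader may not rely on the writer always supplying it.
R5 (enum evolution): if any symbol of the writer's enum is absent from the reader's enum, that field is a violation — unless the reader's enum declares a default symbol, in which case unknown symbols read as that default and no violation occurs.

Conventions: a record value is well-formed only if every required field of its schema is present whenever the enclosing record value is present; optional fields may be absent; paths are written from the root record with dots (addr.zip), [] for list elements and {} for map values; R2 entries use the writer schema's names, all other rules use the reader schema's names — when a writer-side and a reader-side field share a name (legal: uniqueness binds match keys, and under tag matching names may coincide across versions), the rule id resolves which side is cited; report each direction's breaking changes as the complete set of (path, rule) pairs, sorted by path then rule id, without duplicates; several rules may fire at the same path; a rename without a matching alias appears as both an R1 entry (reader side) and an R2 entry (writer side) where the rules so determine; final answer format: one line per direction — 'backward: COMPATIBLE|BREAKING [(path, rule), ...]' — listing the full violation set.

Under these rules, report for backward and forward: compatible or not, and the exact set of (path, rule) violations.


arrows below run writer -> reader for Device
backward for Device (reader v2, writer v1):
  writer required, list<float64> -> list<float64>: reader attrs maps from writer attrs
  writer required, string -> string: reader country maps from writer country
  writer required, bytes -> bytes: reader checksum maps from writer checksum
  version has no writer counterpart
  severity (writer side), unknown to reader
  zip (writer side), unknown to reader
  breaking: (version, R1)
  => backward: BREAKING (1)
forward for Device (reader v1, writer v2):
  severity has no writer counterpart
  writer required, list<float64> -> list<float64>: reader attrs maps from writer attrs
  writer required, string -> string: reader country maps from writer country
  writer required, bytes -> bytes: reader checksum maps from writer checksum
  zip has no writer counterpart
  version (writer side), unknown to reader
  breaking: (severity, R1)
  breaking: (zip, R1)
  => forward: BREAKING (2)

backward: BREAKING [(version, R1)]; forward: BREAKING [(severity, R1), (zip, R1)]


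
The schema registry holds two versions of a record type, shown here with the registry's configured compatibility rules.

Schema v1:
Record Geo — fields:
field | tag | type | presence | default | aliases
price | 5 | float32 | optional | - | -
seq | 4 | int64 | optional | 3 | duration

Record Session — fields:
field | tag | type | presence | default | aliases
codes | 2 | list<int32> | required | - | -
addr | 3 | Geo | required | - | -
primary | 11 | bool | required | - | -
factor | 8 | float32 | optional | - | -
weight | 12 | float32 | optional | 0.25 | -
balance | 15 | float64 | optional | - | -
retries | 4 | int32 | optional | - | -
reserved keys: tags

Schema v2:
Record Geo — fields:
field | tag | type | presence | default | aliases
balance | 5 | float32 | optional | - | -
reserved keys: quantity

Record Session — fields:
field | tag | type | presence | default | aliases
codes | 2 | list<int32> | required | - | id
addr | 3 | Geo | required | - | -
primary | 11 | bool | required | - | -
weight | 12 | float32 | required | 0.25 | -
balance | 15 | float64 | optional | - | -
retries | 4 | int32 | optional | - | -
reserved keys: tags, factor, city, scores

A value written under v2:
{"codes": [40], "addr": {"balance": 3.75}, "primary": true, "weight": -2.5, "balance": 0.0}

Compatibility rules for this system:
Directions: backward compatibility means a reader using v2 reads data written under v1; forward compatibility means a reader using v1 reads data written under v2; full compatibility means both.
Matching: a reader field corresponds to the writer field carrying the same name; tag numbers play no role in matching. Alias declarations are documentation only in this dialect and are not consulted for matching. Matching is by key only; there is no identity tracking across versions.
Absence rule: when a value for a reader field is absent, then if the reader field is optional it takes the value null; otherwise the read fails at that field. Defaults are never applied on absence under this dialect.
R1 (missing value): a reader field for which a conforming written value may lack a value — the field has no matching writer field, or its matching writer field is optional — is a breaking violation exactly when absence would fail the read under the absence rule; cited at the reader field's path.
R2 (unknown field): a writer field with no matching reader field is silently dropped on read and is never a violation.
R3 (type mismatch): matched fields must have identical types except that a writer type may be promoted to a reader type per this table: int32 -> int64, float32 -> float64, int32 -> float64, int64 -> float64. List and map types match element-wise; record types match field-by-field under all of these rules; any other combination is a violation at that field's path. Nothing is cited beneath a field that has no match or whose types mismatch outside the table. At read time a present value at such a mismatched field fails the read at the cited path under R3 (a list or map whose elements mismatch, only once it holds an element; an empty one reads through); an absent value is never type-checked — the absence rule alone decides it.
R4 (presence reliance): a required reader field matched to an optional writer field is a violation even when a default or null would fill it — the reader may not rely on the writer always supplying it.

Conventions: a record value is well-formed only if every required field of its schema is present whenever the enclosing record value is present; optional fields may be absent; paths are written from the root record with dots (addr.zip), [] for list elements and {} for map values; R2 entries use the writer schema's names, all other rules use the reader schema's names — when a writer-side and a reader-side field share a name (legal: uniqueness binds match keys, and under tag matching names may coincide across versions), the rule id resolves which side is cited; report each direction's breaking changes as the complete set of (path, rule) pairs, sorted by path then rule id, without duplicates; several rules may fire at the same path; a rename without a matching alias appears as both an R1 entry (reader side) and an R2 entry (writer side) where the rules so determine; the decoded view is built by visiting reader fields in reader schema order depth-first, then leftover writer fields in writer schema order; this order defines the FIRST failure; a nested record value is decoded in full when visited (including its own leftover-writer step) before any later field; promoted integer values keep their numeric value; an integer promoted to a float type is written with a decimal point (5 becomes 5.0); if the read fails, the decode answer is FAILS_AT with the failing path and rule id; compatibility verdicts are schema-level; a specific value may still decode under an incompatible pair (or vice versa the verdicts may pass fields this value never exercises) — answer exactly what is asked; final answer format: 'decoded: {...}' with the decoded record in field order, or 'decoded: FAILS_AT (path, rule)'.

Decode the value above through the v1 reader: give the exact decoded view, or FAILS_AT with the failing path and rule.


decoded: {"codes": [40], "addr": {"price": null, "seq": null}, "primary": true, "factor": null, "weight": -2.5, "balance": 0.0, "retries": null}

each type pair in Session: writer, then reader
decode walk for Session under reader schema v1:
  codes := [40]
  addr.price := null (missing; optional => null)
  addr.seq := null (missing; optional => null)
  writer addr.balance: no reader field; dropped
  primary := true
  factor := null (missing; optional => null)
  weight := -2.5
  balance := 0.0
  retries := null (missing; optional => null)
  => decoded: {"codes": [40], "addr": {"price": null, "seq": null}, "primary": true, "factor": null, "weight": -2.5, "balance": 0.0, "retries": null}
the rest of the Session diff is inert for this question:
  removed field factor from record Session (its key "factor" joins the reserved list) -> no rule fires on it and the decoded Session view is identical with or without it
  removed field seq from record Geo -> no rule fires on it and the decoded Session view is identical with or without it
  field weight in record Session: optional changed to required -> matters for Session compatibility verdicts, not for this value's decode
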